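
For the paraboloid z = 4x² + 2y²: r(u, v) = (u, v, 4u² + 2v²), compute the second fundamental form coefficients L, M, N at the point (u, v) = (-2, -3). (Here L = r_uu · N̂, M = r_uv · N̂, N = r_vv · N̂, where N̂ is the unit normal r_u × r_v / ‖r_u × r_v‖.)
L = 8*sqrt(401)/401;  M = 0;  N = 4*sqrt(401)/401

Compute the unit normal N̂(u, v) = (-8*u/sqrt(64*u^2 + 16*v^2 + 1), -4*v/sqrt(64*u^2 + 16*v^2 + 1), 1/sqrt(64*u^2 + 16*v^2 + 1)), and the second partials r_uu, r_uv, r_vv. Take dot products:
  L(u, v) = r_uu · N̂ = 8/sqrt(64*u^2 + 16*v^2 + 1),
  M(u, v) = r_uv · N̂ = 0,
  N(u, v) = r_vv · N̂ = 4/sqrt(64*u^2 + 16*v^2 + 1).
Evaluating at (u, v) = (-2, -3):
  L = 8*sqrt(401)/401, M = 0, N = 4*sqrt(401)/401.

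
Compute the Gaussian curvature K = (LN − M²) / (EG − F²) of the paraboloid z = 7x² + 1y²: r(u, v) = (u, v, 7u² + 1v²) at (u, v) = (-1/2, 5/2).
K = 28/5625

Coefficients of the first fundamental form: E = 196*u^2 + 1, F = 28*u*v, G = 4*v^2 + 1.
Coefficients of the second fundamental form: L = 14/sqrt(196*u^2 + 4*v^2 + 1), M = 0, N = 2/sqrt(196*u^2 + 4*v^2 + 1).
Assemble K = (LN − M²)/(EG − F²) = 28/(38416*u^4 + 1568*u^2*v^2 + 392*u^2 + 16*v^4 + 8*v^2 + 1). At (u, v) = (-1/2, 5/2): K = 28/5625.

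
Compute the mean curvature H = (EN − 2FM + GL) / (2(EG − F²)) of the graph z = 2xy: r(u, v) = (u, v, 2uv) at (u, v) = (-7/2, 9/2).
H = 126*sqrt(131)/17161

With E = 4*v^2 + 1, F = 4*u*v, G = 4*u^2 + 1, L = 0, M = 2/sqrt(4*u^2 + 4*v^2 + 1), N = 0, assemble
  H = (EN − 2FM + GL) / (2(EG − F²)) = -8*u*v/(4*u^2 + 4*v^2 + 1)^(3/2).
At (u, v) = (-7/2, 9/2): H = 126*sqrt(131)/17161.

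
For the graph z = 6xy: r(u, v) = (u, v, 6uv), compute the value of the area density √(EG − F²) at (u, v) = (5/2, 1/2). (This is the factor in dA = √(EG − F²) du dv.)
√(EG − F²)|_{(5/2, 1/2)} = sqrt(235)

E = 36*v^2 + 1, F = 36*u*v, G = 36*u^2 + 1, so EG − F² = 36*u^2 + 36*v^2 + 1. Taking the positive square root: √(EG − F²) = sqrt(36*u^2 + 36*v^2 + 1). At (u, v) = (5/2, 1/2): sqrt(235).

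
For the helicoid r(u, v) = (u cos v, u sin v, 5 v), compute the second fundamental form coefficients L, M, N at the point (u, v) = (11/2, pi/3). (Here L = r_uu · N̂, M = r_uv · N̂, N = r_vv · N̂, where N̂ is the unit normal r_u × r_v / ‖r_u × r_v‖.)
L = 0;  M = -10*sqrt(221)/221;  N = 0

Compute the unit normal N̂(u, v) = (5*sin(v)/sqrt(u^2 + 25), -5*cos(v)/sqrt(u^2 + 25), u/sqrt(u^2 + 25)), and the second partials r_uu, r_uv, r_vv. Take dot products:
  L(u, v) = r_uu · N̂ = 0,
  M(u, v) = r_uv · N̂ = -5/sqrt(u^2 + 25),
  N(u, v) = r_vv · N̂ = 0.
Evaluating at (u, v) = (11/2, pi/3):
  L = 0, M = -10*sqrt(221)/221, N = 0.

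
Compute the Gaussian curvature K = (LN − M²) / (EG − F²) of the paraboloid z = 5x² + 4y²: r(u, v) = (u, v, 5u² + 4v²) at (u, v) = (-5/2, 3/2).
K = 4/29645

Coefficients of the first fundamental form: E = 100*u^2 + 1, F = 80*u*v, G = 64*v^2 + 1.
Coefficients of the second fundamental form: L = 10/sqrt(100*u^2 + 64*v^2 + 1), M = 0, N = 8/sqrt(100*u^2 + 64*v^2 + 1).
Assemble K = (LN − M²)/(EG − F²) = 80/(10000*u^4 + 12800*u^2*v^2 + 200*u^2 + 4096*v^4 + 128*v^2 + 1). At (u, v) = (-5/2, 3/2): K = 4/29645.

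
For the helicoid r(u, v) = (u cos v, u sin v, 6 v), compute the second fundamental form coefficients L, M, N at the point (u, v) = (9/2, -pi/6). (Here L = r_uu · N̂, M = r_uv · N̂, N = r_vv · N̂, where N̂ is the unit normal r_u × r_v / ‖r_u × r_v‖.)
L = 0;  M = -4/5;  N = 0

Compute the unit normal N̂(u, v) = (6*sin(v)/sqrt(u^2 + 36), -6*cos(v)/sqrt(u^2 + 36), u/sqrt(u^2 + 36)), and the second partials r_uu, r_uv, r_vv. Take dot products:
  L(u, v) = r_uu · N̂ = 0,
  M(u, v) = r_uv · N̂ = -6/sqrt(u^2 + 36),
  N(u, v) = r_vv · N̂ = 0.
Evaluating at (u, v) = (9/2, -pi/6):
  L = 0, M = -4/5, N = 0.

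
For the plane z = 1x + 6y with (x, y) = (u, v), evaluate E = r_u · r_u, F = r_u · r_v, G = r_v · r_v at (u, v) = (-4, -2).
E = 2;  F = 6;  G = 37

Partials: r_u = (1, 0, 1), r_v = (0, 1, 6). As functions of (u, v):
  E = r_u · r_u = 2,
  F = r_u · r_v = 6,
  G = r_v · r_v = 37.
Evaluating at (u, v) = (-4, -2): E = 2, F = 6, G = 37.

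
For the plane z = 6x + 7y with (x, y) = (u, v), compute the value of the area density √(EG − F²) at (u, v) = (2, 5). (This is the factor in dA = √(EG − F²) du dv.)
√(EG − F²)|_{(2, 5)} = sqrt(86)

E = 37, F = 42, G = 50, so EG − F² = 86. Taking the positive square root: √(EG − F²) = sqrt(86). At (u, v) = (2, 5): sqrt(86).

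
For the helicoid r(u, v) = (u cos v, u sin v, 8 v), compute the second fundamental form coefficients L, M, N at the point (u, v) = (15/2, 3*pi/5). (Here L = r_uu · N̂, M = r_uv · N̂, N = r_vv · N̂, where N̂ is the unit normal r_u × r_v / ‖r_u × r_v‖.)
L = 0;  M = -16*sqrt(481)/481;  N = 0

Compute the unit normal N̂(u, v) = (8*sin(v)/sqrt(u^2 + 64), -8*cos(v)/sqrt(u^2 + 64), u/sqrt(u^2 + 64)), and the second partials r_uu, r_uv, r_vv. Take dot products:
  L(u, v) = r_uu · N̂ = 0,
  M(u, v) = r_uv · N̂ = -8/sqrt(u^2 + 64),
  N(u, v) = r_vv · N̂ = 0.
Evaluating at (u, v) = (15/2, 3*pi/5):
  L = 0, M = -16*sqrt(481)/481, N = 0.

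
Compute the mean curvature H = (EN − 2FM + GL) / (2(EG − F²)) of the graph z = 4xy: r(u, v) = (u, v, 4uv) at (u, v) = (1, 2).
H = -128/729

With E = 16*v^2 + 1, F = 16*u*v, G = 16*u^2 + 1, L = 0, M = 4/sqrt(16*u^2 + 16*v^2 + 1), N = 0, assemble
  H = (EN − 2FM + GL) / (2(EG − F²)) = -64*u*v/(16*u^2 + 16*v^2 + 1)^(3/2).
At (u, v) = (1, 2): H = -128/729.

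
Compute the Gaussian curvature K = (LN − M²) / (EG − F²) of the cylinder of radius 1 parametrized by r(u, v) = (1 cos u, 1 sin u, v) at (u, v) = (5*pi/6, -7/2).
K = 0

Coefficients of the first fundamental form: E = 1, F = 0, G = 1.
Coefficients of the second fundamental form: L = -1, M = 0, N = 0.
Assemble K = (LN − M²)/(EG − F²) = 0. At (u, v) = (5*pi/6, -7/2): K = 0.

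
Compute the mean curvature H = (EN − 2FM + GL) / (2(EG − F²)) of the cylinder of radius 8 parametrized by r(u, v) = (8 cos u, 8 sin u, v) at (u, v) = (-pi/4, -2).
H = -1/16

With E = 64, F = 0, G = 1, L = -8, M = 0, N = 0, assemble
  H = (EN − 2FM + GL) / (2(EG − F²)) = -1/16.
At (u, v) = (-pi/4, -2): H = -1/16.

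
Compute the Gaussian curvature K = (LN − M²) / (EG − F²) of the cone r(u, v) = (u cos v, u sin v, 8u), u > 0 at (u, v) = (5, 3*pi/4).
K = 0

Coefficients of the first fundamental form: E = 65, F = 0, G = u^2.
Coefficients of the second fundamental form: L = 0, M = 0, N = 8*sqrt(65)*u^2/(65*Abs(u)).
Assemble K = (LN − M²)/(EG − F²) = 0. At (u, v) = (5, 3*pi/4): K = 0.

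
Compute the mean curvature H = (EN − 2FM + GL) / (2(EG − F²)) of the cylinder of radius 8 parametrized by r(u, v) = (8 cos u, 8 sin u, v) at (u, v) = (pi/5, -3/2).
H = -1/16

With E = 64, F = 0, G = 1, L = -8, M = 0, N = 0, assemble
  H = (EN − 2FM + GL) / (2(EG − F²)) = -1/16.
At (u, v) = (pi/5, -3/2): H = -1/16.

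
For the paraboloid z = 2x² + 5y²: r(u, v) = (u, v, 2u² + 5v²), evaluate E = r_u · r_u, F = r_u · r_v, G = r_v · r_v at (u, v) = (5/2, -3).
E = 101;  F = -300;  G = 901

Partials: r_u = (1, 0, 4*u), r_v = (0, 1, 10*v). As functions of (u, v):
  E = r_u · r_u = 16*u^2 + 1,
  F = r_u · r_v = 40*u*v,
  G = r_v · r_v = 100*v^2 + 1.
Evaluating at (u, v) = (5/2, -3): E = 101, F = -300, G = 901.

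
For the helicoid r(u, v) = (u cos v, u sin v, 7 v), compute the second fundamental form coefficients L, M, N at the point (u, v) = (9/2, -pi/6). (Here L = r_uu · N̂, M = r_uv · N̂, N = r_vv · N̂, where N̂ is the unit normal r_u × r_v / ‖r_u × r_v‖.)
L = 0;  M = -14*sqrt(277)/277;  N = 0

Compute the unit normal N̂(u, v) = (7*sin(v)/sqrt(u^2 + 49), -7*cos(v)/sqrt(u^2 + 49), u/sqrt(u^2 + 49)), and the second partials r_uu, r_uv, r_vv. Take dot products:
  L(u, v) = r_uu · N̂ = 0,
  M(u, v) = r_uv · N̂ = -7/sqrt(u^2 + 49),
  N(u, v) = r_vv · N̂ = 0.
Evaluating at (u, v) = (9/2, -pi/6):
  L = 0, M = -14*sqrt(277)/277, N = 0.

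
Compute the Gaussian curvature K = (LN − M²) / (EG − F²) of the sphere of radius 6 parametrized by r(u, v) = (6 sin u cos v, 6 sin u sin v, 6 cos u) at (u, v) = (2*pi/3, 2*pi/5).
K = 1/36

Coefficients of the first fundamental form: E = 36, F = 0, G = 36*sin(u)^2.
Coefficients of the second fundamental form: L = -6*sin(u)/Abs(sin(u)), M = 0, N = -6*sin(u)^3/Abs(sin(u)).
Assemble K = (LN − M²)/(EG − F²) = 1/36. At (u, v) = (2*pi/3, 2*pi/5): K = 1/36.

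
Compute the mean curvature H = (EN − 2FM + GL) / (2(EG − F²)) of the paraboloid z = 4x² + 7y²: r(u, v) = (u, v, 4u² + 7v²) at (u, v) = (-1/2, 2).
H = 3259*sqrt(89)/213867

With E = 64*u^2 + 1, F = 112*u*v, G = 196*v^2 + 1, L = 8/sqrt(64*u^2 + 196*v^2 + 1), M = 0, N = 14/sqrt(64*u^2 + 196*v^2 + 1), assemble
  H = (EN − 2FM + GL) / (2(EG − F²)) = (448*u^2 + 784*v^2 + 11)/(64*u^2 + 196*v^2 + 1)^(3/2).
At (u, v) = (-1/2, 2): H = 3259*sqrt(89)/213867.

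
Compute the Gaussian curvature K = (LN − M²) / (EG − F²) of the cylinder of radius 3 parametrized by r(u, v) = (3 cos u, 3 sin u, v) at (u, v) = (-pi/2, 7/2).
K = 0

Coefficients of the first fundamental form: E = 9, F = 0, G = 1.
Coefficients of the second fundamental form: L = -3, M = 0, N = 0.
Assemble K = (LN − M²)/(EG − F²) = 0. At (u, v) = (-pi/2, 7/2): K = 0.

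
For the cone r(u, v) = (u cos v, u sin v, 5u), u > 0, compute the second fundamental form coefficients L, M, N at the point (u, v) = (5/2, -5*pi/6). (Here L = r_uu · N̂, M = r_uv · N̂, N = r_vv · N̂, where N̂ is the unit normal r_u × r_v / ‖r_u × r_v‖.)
L = 0;  M = 0;  N = 25*sqrt(26)/52

Compute the unit normal N̂(u, v) = (-5*sqrt(26)*u*cos(v)/(26*Abs(u)), -5*sqrt(26)*u*sin(v)/(26*Abs(u)), sqrt(26)*u/(26*Abs(u))), and the second partials r_uu, r_uv, r_vv. Take dot products:
  L(u, v) = r_uu · N̂ = 0,
  M(u, v) = r_uv · N̂ = 0,
  N(u, v) = r_vv · N̂ = 5*sqrt(26)*u^2/(26*Abs(u)).
Evaluating at (u, v) = (5/2, -5*pi/6):
  L = 0, M = 0, N = 25*sqrt(26)/52.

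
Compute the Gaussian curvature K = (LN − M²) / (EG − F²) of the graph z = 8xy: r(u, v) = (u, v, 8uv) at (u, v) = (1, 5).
K = -64/2772225

Coefficients of the first fundamental form: E = 64*v^2 + 1, F = 64*u*v, G = 64*u^2 + 1.
Coefficients of the second fundamental form: L = 0, M = 8/sqrt(64*u^2 + 64*v^2 + 1), N = 0.
Assemble K = (LN − M²)/(EG − F²) = -64/(4096*u^4 + 8192*u^2*v^2 + 128*u^2 + 4096*v^4 + 128*v^2 + 1). At (u, v) = (1, 5): K = -64/2772225.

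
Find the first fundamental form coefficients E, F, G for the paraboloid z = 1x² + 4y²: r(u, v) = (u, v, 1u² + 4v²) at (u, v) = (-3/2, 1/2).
E = 10;  F = -12;  G = 17

Partials: r_u = (1, 0, 2*u), r_v = (0, 1, 8*v). As functions of (u, v):
  E = r_u · r_u = 4*u^2 + 1,
  F = r_u · r_v = 16*u*v,
  G = r_v · r_v = 64*v^2 + 1.
Evaluating at (u, v) = (-3/2, 1/2): E = 10, F = -12, G = 17.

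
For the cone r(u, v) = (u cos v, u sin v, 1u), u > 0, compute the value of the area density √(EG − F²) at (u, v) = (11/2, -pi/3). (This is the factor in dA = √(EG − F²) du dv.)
√(EG − F²)|_{(11/2, -pi/3)} = 11*sqrt(2)/2

E = 2, F = 0, G = u^2, so EG − F² = 2*u^2. Taking the positive square root: √(EG − F²) = sqrt(2)*Abs(u). At (u, v) = (11/2, -pi/3): 11*sqrt(2)/2.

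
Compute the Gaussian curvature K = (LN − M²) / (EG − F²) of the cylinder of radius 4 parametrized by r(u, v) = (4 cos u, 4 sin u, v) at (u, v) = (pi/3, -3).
K = 0

Coefficients of the first fundamental form: E = 16, F = 0, G = 1.
Coefficients of the second fundamental form: L = -4, M = 0, N = 0.
Assemble K = (LN − M²)/(EG − F²) = 0. At (u, v) = (pi/3, -3): K = 0.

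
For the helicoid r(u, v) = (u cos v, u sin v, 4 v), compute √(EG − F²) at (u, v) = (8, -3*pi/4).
√(EG − F²)|_{(8, -3*pi/4)} = 4*sqrt(5)

E = 1, F = 0, G = u^2 + 16; EG − F² = u^2 + 16; √(EG − F²) = sqrt(u^2 + 16). At the given point: 4*sqrt(5).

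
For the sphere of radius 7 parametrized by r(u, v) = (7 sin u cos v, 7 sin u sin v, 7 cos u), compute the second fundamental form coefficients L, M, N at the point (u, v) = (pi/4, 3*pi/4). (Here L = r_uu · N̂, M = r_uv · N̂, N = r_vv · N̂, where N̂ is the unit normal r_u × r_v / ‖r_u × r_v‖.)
L = -7;  M = 0;  N = -7/2

Compute the unit normal N̂(u, v) = (sin(u)^2*cos(v)/Abs(sin(u)), sin(u)^2*sin(v)/Abs(sin(u)), sin(2*u)/(2*Abs(sin(u)))), and the second partials r_uu, r_uv, r_vv. Take dot products:
  L(u, v) = r_uu · N̂ = -7*sin(u)/Abs(sin(u)),
  M(u, v) = r_uv · N̂ = 0,
  N(u, v) = r_vv · N̂ = -7*sin(u)^3/Abs(sin(u)).
Evaluating at (u, v) = (pi/4, 3*pi/4):
  L = -7, M = 0, N = -7/2.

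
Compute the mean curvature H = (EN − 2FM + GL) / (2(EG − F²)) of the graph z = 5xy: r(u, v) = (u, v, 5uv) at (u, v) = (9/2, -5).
H = 22500*sqrt(4529)/20511841

With E = 25*v^2 + 1, F = 25*u*v, G = 25*u^2 + 1, L = 0, M = 5/sqrt(25*u^2 + 25*v^2 + 1), N = 0, assemble
  H = (EN − 2FM + GL) / (2(EG − F²)) = -125*u*v/(25*u^2 + 25*v^2 + 1)^(3/2).
At (u, v) = (9/2, -5): H = 22500*sqrt(4529)/20511841.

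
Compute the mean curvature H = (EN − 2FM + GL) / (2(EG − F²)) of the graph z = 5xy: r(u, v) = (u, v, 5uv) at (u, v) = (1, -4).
H = 125*sqrt(426)/45369

With E = 25*v^2 + 1, F = 25*u*v, G = 25*u^2 + 1, L = 0, M = 5/sqrt(25*u^2 + 25*v^2 + 1), N = 0, assemble
  H = (EN − 2FM + GL) / (2(EG − F²)) = -125*u*v/(25*u^2 + 25*v^2 + 1)^(3/2).
At (u, v) = (1, -4): H = 125*sqrt(426)/45369.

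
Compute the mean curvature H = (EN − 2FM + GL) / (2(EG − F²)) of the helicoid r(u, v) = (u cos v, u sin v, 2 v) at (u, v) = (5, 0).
H = 0

With E = 1, F = 0, G = u^2 + 4, L = 0, M = -2/sqrt(u^2 + 4), N = 0, assemble
  H = (EN − 2FM + GL) / (2(EG − F²)) = 0.
At (u, v) = (5, 0): H = 0.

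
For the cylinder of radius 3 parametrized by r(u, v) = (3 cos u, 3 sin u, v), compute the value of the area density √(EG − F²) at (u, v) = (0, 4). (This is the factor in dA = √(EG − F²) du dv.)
√(EG − F²)|_{(0, 4)} = 3

E = 9, F = 0, G = 1, so EG − F² = 9. Taking the positive square root: √(EG − F²) = 3. At (u, v) = (0, 4): 3.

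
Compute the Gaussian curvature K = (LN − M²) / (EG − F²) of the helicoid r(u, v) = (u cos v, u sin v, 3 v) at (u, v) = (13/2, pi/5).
K = -144/42025

Coefficients of the first fundamental form: E = 1, F = 0, G = u^2 + 9.
Coefficients of the second fundamental form: L = 0, M = -3/sqrt(u^2 + 9), N = 0.
Assemble K = (LN − M²)/(EG − F²) = -9/(u^2 + 9)^2. At (u, v) = (13/2, pi/5): K = -144/42025.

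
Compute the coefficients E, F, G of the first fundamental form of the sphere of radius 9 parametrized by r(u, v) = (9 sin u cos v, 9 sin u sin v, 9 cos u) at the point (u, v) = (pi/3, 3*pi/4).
E = 81;  F = 0;  G = 243/4

Partials: r_u = (9*cos(u)*cos(v), 9*sin(v)*cos(u), -9*sin(u)), r_v = (-9*sin(u)*sin(v), 9*sin(u)*cos(v), 0). As functions of (u, v):
  E = r_u · r_u = 81,
  F = r_u · r_v = 0,
  G = r_v · r_v = 81*sin(u)^2.
Evaluating at (u, v) = (pi/3, 3*pi/4): E = 81, F = 0, G = 243/4.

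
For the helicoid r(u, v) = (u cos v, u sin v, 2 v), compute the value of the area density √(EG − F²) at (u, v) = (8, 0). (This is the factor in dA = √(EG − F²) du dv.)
√(EG − F²)|_{(8, 0)} = 2*sqrt(17)

E = 1, F = 0, G = u^2 + 4, so EG − F² = u^2 + 4. Taking the positive square root: √(EG − F²) = sqrt(u^2 + 4). At (u, v) = (8, 0): 2*sqrt(17).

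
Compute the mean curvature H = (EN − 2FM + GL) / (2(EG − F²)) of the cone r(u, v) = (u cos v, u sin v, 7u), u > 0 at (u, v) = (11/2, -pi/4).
H = 7*sqrt(2)/110

With E = 50, F = 0, G = u^2, L = 0, M = 0, N = 7*sqrt(2)*u^2/(10*Abs(u)), assemble
  H = (EN − 2FM + GL) / (2(EG − F²)) = 7*sqrt(2)/(20*Abs(u)).
At (u, v) = (11/2, -pi/4): H = 7*sqrt(2)/110.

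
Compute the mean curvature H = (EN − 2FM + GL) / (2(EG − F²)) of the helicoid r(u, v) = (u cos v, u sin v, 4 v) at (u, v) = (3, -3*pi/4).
H = 0

With E = 1, F = 0, G = u^2 + 16, L = 0, M = -4/sqrt(u^2 + 16), N = 0, assemble
  H = (EN − 2FM + GL) / (2(EG − F²)) = 0.
At (u, v) = (3, -3*pi/4): H = 0.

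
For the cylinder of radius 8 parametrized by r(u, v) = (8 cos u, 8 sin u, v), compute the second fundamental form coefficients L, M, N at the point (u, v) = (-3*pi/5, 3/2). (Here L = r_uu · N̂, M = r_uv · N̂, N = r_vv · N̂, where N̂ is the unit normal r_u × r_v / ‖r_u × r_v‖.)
L = -8;  M = 0;  N = 0

Compute the unit normal N̂(u, v) = (cos(u), sin(u), 0), and the second partials r_uu, r_uv, r_vv. Take dot products:
  L(u, v) = r_uu · N̂ = -8,
  M(u, v) = r_uv · N̂ = 0,
  N(u, v) = r_vv · N̂ = 0.
Evaluating at (u, v) = (-3*pi/5, 3/2):
  L = -8, M = 0, N = 0.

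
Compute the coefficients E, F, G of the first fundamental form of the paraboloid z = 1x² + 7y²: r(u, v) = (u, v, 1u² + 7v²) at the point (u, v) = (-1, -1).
E = 5;  F = 28;  G = 197

Partials: r_u = (1, 0, 2*u), r_v = (0, 1, 14*v). As functions of (u, v):
  E = r_u · r_u = 4*u^2 + 1,
  F = r_u · r_v = 28*u*v,
  G = r_v · r_v = 196*v^2 + 1.
Evaluating at (u, v) = (-1, -1): E = 5, F = 28, G = 197.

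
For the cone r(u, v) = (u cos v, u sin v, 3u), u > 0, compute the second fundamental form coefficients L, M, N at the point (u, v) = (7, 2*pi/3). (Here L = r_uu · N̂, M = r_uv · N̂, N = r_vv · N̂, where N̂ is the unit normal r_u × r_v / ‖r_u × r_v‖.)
L = 0;  M = 0;  N = 21*sqrt(10)/10

Compute the unit normal N̂(u, v) = (-3*sqrt(10)*u*cos(v)/(10*Abs(u)), -3*sqrt(10)*u*sin(v)/(10*Abs(u)), sqrt(10)*u/(10*Abs(u))), and the second partials r_uu, r_uv, r_vv. Take dot products:
  L(u, v) = r_uu · N̂ = 0,
  M(u, v) = r_uv · N̂ = 0,
  N(u, v) = r_vv · N̂ = 3*sqrt(10)*u^2/(10*Abs(u)).
Evaluating at (u, v) = (7, 2*pi/3):
  L = 0, M = 0, N = 21*sqrt(10)/10.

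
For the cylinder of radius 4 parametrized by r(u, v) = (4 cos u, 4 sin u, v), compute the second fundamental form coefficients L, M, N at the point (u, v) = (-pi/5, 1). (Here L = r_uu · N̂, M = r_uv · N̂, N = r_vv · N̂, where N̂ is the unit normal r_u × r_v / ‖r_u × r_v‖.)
L = -4;  M = 0;  N = 0

Compute the unit normal N̂(u, v) = (cos(u), sin(u), 0), and the second partials r_uu, r_uv, r_vv. Take dot products:
  L(u, v) = r_uu · N̂ = -4,
  M(u, v) = r_uv · N̂ = 0,
  N(u, v) = r_vv · N̂ = 0.
Evaluating at (u, v) = (-pi/5, 1):
  L = -4, M = 0, N = 0.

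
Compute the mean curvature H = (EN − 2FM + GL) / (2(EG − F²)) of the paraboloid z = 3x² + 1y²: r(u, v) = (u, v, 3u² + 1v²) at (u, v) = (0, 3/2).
H = 31*sqrt(10)/100

With E = 36*u^2 + 1, F = 12*u*v, G = 4*v^2 + 1, L = 6/sqrt(36*u^2 + 4*v^2 + 1), M = 0, N = 2/sqrt(36*u^2 + 4*v^2 + 1), assemble
  H = (EN − 2FM + GL) / (2(EG − F²)) = 4*(9*u^2 + 3*v^2 + 1)/(36*u^2 + 4*v^2 + 1)^(3/2).
At (u, v) = (0, 3/2): H = 31*sqrt(10)/100.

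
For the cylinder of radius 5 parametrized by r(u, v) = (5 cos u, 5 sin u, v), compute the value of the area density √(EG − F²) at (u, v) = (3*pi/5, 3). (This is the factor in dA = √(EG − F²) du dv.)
√(EG − F²)|_{(3*pi/5, 3)} = 5

E = 25, F = 0, G = 1, so EG − F² = 25. Taking the positive square root: √(EG − F²) = 5. At (u, v) = (3*pi/5, 3): 5.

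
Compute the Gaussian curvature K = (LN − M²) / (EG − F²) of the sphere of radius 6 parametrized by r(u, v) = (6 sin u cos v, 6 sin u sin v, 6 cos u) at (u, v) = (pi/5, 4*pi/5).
K = 1/36

Coefficients of the first fundamental form: E = 36, F = 0, G = 36*sin(u)^2.
Coefficients of the second fundamental form: L = -6*sin(u)/Abs(sin(u)), M = 0, N = -6*sin(u)^3/Abs(sin(u)).
Assemble K = (LN − M²)/(EG − F²) = 1/36. At (u, v) = (pi/5, 4*pi/5): K = 1/36.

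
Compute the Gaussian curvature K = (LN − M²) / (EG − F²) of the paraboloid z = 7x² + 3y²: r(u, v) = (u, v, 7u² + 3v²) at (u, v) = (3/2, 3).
K = 21/146689

Coefficients of the first fundamental form: E = 196*u^2 + 1, F = 84*u*v, G = 36*v^2 + 1.
Coefficients of the second fundamental form: L = 14/sqrt(196*u^2 + 36*v^2 + 1), M = 0, N = 6/sqrt(196*u^2 + 36*v^2 + 1).
Assemble K = (LN − M²)/(EG − F²) = 84/(38416*u^4 + 14112*u^2*v^2 + 392*u^2 + 1296*v^4 + 72*v^2 + 1). At (u, v) = (3/2, 3): K = 21/146689.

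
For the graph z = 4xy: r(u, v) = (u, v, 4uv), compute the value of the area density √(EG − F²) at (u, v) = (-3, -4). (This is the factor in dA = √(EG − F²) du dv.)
√(EG − F²)|_{(-3, -4)} = sqrt(401)

E = 16*v^2 + 1, F = 16*u*v, G = 16*u^2 + 1, so EG − F² = 16*u^2 + 16*v^2 + 1. Taking the positive square root: √(EG − F²) = sqrt(16*u^2 + 16*v^2 + 1). At (u, v) = (-3, -4): sqrt(401).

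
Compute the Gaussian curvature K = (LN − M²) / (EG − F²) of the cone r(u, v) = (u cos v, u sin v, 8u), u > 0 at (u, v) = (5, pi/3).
K = 0

Coefficients of the first fundamental form: E = 65, F = 0, G = u^2.
Coefficients of the second fundamental form: L = 0, M = 0, N = 8*sqrt(65)*u^2/(65*Abs(u)).
Assemble K = (LN − M²)/(EG − F²) = 0. At (u, v) = (5, pi/3): K = 0.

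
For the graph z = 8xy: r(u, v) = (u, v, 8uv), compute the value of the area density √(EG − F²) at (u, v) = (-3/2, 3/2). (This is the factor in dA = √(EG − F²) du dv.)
√(EG − F²)|_{(-3/2, 3/2)} = 17

E = 64*v^2 + 1, F = 64*u*v, G = 64*u^2 + 1, so EG − F² = 64*u^2 + 64*v^2 + 1. Taking the positive square root: √(EG − F²) = sqrt(64*u^2 + 64*v^2 + 1). At (u, v) = (-3/2, 3/2): 17.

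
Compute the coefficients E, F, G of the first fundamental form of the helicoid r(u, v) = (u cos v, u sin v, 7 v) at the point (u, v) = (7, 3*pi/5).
E = 1;  F = 0;  G = 98

Partials: r_u = (cos(v), sin(v), 0), r_v = (-u*sin(v), u*cos(v), 7). As functions of (u, v):
  E = r_u · r_u = 1,
  F = r_u · r_v = 0,
  G = r_v · r_v = u^2 + 49.
Evaluating at (u, v) = (7, 3*pi/5): E = 1, F = 0, G = 98.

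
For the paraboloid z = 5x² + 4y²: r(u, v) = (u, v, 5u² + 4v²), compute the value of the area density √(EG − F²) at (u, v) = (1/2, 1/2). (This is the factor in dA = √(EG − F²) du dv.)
√(EG − F²)|_{(1/2, 1/2)} = sqrt(42)

E = 100*u^2 + 1, F = 80*u*v, G = 64*v^2 + 1, so EG − F² = 100*u^2 + 64*v^2 + 1. Taking the positive square root: √(EG − F²) = sqrt(100*u^2 + 64*v^2 + 1). At (u, v) = (1/2, 1/2): sqrt(42).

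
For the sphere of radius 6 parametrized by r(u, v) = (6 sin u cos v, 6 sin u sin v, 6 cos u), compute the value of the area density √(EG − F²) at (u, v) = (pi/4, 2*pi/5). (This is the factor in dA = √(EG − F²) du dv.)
√(EG − F²)|_{(pi/4, 2*pi/5)} = 18*sqrt(2)

E = 36, F = 0, G = 36*sin(u)^2, so EG − F² = 1296*sin(u)^2. Taking the positive square root: √(EG − F²) = 36*Abs(sin(u)). At (u, v) = (pi/4, 2*pi/5): 18*sqrt(2).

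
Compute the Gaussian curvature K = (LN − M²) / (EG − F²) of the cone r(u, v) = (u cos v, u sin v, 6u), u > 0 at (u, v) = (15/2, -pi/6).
K = 0

Coefficients of the first fundamental form: E = 37, F = 0, G = u^2.
Coefficients of the second fundamental form: L = 0, M = 0, N = 6*sqrt(37)*u^2/(37*Abs(u)).
Assemble K = (LN − M²)/(EG − F²) = 0. At (u, v) = (15/2, -pi/6): K = 0.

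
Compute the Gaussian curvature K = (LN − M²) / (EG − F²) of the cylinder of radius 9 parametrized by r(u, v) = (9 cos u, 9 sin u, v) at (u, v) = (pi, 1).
K = 0

Coefficients of the first fundamental form: E = 81, F = 0, G = 1.
Coefficients of the second fundamental form: L = -9, M = 0, N = 0.
Assemble K = (LN − M²)/(EG − F²) = 0. At (u, v) = (pi, 1): K = 0.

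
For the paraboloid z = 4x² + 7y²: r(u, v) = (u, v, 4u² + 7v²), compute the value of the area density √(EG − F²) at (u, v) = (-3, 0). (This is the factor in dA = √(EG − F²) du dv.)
√(EG − F²)|_{(-3, 0)} = sqrt(577)

E = 64*u^2 + 1, F = 112*u*v, G = 196*v^2 + 1, so EG − F² = 64*u^2 + 196*v^2 + 1. Taking the positive square root: √(EG − F²) = sqrt(64*u^2 + 196*v^2 + 1). At (u, v) = (-3, 0): sqrt(577).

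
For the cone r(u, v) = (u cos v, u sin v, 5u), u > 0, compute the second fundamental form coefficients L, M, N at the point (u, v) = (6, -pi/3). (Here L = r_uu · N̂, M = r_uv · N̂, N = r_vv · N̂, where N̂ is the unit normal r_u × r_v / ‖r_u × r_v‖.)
L = 0;  M = 0;  N = 15*sqrt(26)/13

Compute the unit normal N̂(u, v) = (-5*sqrt(26)*u*cos(v)/(26*Abs(u)), -5*sqrt(26)*u*sin(v)/(26*Abs(u)), sqrt(26)*u/(26*Abs(u))), and the second partials r_uu, r_uv, r_vv. Take dot products:
  L(u, v) = r_uu · N̂ = 0,
  M(u, v) = r_uv · N̂ = 0,
  N(u, v) = r_vv · N̂ = 5*sqrt(26)*u^2/(26*Abs(u)).
Evaluating at (u, v) = (6, -pi/3):
  L = 0, M = 0, N = 15*sqrt(26)/13.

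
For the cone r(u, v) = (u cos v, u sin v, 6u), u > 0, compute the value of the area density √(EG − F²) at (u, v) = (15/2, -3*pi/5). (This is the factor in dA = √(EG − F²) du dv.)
√(EG − F²)|_{(15/2, -3*pi/5)} = 15*sqrt(37)/2

E = 37, F = 0, G = u^2, so EG − F² = 37*u^2. Taking the positive square root: √(EG − F²) = sqrt(37)*Abs(u). At (u, v) = (15/2, -3*pi/5): 15*sqrt(37)/2.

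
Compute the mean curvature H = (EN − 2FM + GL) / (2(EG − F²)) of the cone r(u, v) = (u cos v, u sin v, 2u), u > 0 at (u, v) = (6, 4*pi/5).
H = sqrt(5)/30

With E = 5, F = 0, G = u^2, L = 0, M = 0, N = 2*sqrt(5)*u^2/(5*Abs(u)), assemble
  H = (EN − 2FM + GL) / (2(EG − F²)) = sqrt(5)/(5*Abs(u)).
At (u, v) = (6, 4*pi/5): H = sqrt(5)/30.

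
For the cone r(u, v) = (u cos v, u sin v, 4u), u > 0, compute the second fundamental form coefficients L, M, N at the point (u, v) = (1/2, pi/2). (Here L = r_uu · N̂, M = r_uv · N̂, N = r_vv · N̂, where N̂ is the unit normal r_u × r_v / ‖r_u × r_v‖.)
L = 0;  M = 0;  N = 2*sqrt(17)/17

Compute the unit normal N̂(u, v) = (-4*sqrt(17)*u*cos(v)/(17*Abs(u)), -4*sqrt(17)*u*sin(v)/(17*Abs(u)), sqrt(17)*u/(17*Abs(u))), and the second partials r_uu, r_uv, r_vv. Take dot products:
  L(u, v) = r_uu · N̂ = 0,
  M(u, v) = r_uv · N̂ = 0,
  N(u, v) = r_vv · N̂ = 4*sqrt(17)*u^2/(17*Abs(u)).
Evaluating at (u, v) = (1/2, pi/2):
  L = 0, M = 0, N = 2*sqrt(17)/17.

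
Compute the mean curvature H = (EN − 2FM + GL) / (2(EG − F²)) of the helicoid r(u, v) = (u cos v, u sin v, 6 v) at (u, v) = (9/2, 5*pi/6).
H = 0

With E = 1, F = 0, G = u^2 + 36, L = 0, M = -6/sqrt(u^2 + 36), N = 0, assemble
  H = (EN − 2FM + GL) / (2(EG − F²)) = 0.
At (u, v) = (9/2, 5*pi/6): H = 0.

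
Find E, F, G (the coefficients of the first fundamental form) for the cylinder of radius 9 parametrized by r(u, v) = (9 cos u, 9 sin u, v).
E = 81;  F = 0;  G = 1

Compute partials: r_u = (-9*sin(u), 9*cos(u), 0), r_v = (0, 0, 1). Then
  E = r_u · r_u = 81,
  F = r_u · r_v = 0,
  G = r_v · r_v = 1.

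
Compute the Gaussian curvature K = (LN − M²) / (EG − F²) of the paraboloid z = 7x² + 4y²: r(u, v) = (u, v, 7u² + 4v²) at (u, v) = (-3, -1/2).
K = 112/3171961

Coefficients of the first fundamental form: E = 196*u^2 + 1, F = 112*u*v, G = 64*v^2 + 1.
Coefficients of the second fundamental form: L = 14/sqrt(196*u^2 + 64*v^2 + 1), M = 0, N = 8/sqrt(196*u^2 + 64*v^2 + 1).
Assemble K = (LN − M²)/(EG − F²) = 112/(38416*u^4 + 25088*u^2*v^2 + 392*u^2 + 4096*v^4 + 128*v^2 + 1). At (u, v) = (-3, -1/2): K = 112/3171961.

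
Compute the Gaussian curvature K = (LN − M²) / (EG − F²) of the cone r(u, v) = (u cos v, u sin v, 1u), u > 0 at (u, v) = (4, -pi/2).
K = 0

Coefficients of the first fundamental form: E = 2, F = 0, G = u^2.
Coefficients of the second fundamental form: L = 0, M = 0, N = sqrt(2)*u^2/(2*Abs(u)).
Assemble K = (LN − M²)/(EG − F²) = 0. At (u, v) = (4, -pi/2): K = 0.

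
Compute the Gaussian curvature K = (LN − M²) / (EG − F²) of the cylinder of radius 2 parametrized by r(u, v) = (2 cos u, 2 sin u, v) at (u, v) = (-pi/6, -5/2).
K = 0

Coefficients of the first fundamental form: E = 4, F = 0, G = 1.
Coefficients of the second fundamental form: L = -2, M = 0, N = 0.
Assemble K = (LN − M²)/(EG − F²) = 0. At (u, v) = (-pi/6, -5/2): K = 0.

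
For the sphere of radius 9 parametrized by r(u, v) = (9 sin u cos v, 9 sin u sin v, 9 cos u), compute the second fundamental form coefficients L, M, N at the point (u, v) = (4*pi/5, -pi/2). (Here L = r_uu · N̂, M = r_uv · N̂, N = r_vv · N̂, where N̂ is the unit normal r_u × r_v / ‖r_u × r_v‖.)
L = -9;  M = 0;  N = -45/8 + 9*sqrt(5)/8

Compute the unit normal N̂(u, v) = (sin(u)^2*cos(v)/Abs(sin(u)), sin(u)^2*sin(v)/Abs(sin(u)), sin(2*u)/(2*Abs(sin(u)))), and the second partials r_uu, r_uv, r_vv. Take dot products:
  L(u, v) = r_uu · N̂ = -9*sin(u)/Abs(sin(u)),
  M(u, v) = r_uv · N̂ = 0,
  N(u, v) = r_vv · N̂ = -9*sin(u)^3/Abs(sin(u)).
Evaluating at (u, v) = (4*pi/5, -pi/2):
  L = -9, M = 0, N = -45/8 + 9*sqrt(5)/8.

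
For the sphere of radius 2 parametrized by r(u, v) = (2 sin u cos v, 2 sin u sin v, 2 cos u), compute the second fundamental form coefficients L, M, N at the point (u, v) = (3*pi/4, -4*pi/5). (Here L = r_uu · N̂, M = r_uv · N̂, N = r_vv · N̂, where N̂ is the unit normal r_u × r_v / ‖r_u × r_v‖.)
L = -2;  M = 0;  N = -1

Compute the unit normal N̂(u, v) = (sin(u)^2*cos(v)/Abs(sin(u)), sin(u)^2*sin(v)/Abs(sin(u)), sin(2*u)/(2*Abs(sin(u)))), and the second partials r_uu, r_uv, r_vv. Take dot products:
  L(u, v) = r_uu · N̂ = -2*sin(u)/Abs(sin(u)),
  M(u, v) = r_uv · N̂ = 0,
  N(u, v) = r_vv · N̂ = -2*sin(u)^3/Abs(sin(u)).
Evaluating at (u, v) = (3*pi/4, -4*pi/5):
  L = -2, M = 0, N = -1.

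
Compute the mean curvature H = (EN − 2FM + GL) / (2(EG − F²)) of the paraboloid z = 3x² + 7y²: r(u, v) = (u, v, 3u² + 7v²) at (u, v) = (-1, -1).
H = 850*sqrt(233)/54289

With E = 36*u^2 + 1, F = 84*u*v, G = 196*v^2 + 1, L = 6/sqrt(36*u^2 + 196*v^2 + 1), M = 0, N = 14/sqrt(36*u^2 + 196*v^2 + 1), assemble
  H = (EN − 2FM + GL) / (2(EG − F²)) = 2*(126*u^2 + 294*v^2 + 5)/(36*u^2 + 196*v^2 + 1)^(3/2).
At (u, v) = (-1, -1): H = 850*sqrt(233)/54289.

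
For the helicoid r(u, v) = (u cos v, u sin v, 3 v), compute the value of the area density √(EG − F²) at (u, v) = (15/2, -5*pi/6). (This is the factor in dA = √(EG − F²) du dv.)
√(EG − F²)|_{(15/2, -5*pi/6)} = 3*sqrt(29)/2

E = 1, F = 0, G = u^2 + 9, so EG − F² = u^2 + 9. Taking the positive square root: √(EG − F²) = sqrt(u^2 + 9). At (u, v) = (15/2, -5*pi/6): 3*sqrt(29)/2.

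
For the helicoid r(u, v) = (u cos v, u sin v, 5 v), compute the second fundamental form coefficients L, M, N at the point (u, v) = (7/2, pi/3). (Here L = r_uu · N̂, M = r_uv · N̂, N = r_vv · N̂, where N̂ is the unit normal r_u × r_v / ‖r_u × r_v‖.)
L = 0;  M = -10*sqrt(149)/149;  N = 0

Compute the unit normal N̂(u, v) = (5*sin(v)/sqrt(u^2 + 25), -5*cos(v)/sqrt(u^2 + 25), u/sqrt(u^2 + 25)), and the second partials r_uu, r_uv, r_vv. Take dot products:
  L(u, v) = r_uu · N̂ = 0,
  M(u, v) = r_uv · N̂ = -5/sqrt(u^2 + 25),
  N(u, v) = r_vv · N̂ = 0.
Evaluating at (u, v) = (7/2, pi/3):
  L = 0, M = -10*sqrt(149)/149, N = 0.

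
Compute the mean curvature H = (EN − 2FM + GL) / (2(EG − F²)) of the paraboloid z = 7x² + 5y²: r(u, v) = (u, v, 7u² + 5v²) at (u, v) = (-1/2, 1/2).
H = 48*sqrt(3)/125

With E = 196*u^2 + 1, F = 140*u*v, G = 100*v^2 + 1, L = 14/sqrt(196*u^2 + 100*v^2 + 1), M = 0, N = 10/sqrt(196*u^2 + 100*v^2 + 1), assemble
  H = (EN − 2FM + GL) / (2(EG − F²)) = 4*(245*u^2 + 175*v^2 + 3)/(196*u^2 + 100*v^2 + 1)^(3/2).
At (u, v) = (-1/2, 1/2): H = 48*sqrt(3)/125.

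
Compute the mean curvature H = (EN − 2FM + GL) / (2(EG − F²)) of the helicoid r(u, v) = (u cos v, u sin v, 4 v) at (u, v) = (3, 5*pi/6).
H = 0

With E = 1, F = 0, G = u^2 + 16, L = 0, M = -4/sqrt(u^2 + 16), N = 0, assemble
  H = (EN − 2FM + GL) / (2(EG − F²)) = 0.
At (u, v) = (3, 5*pi/6): H = 0.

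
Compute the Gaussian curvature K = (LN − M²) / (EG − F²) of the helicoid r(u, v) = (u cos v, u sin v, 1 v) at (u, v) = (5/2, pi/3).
K = -16/841

Coefficients of the first fundamental form: E = 1, F = 0, G = u^2 + 1.
Coefficients of the second fundamental form: L = 0, M = -1/sqrt(u^2 + 1), N = 0.
Assemble K = (LN − M²)/(EG − F²) = -1/(u^2 + 1)^2. At (u, v) = (5/2, pi/3): K = -16/841.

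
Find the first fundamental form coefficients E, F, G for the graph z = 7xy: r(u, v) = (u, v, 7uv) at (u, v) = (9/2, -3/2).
E = 445/4;  F = -1323/4;  G = 3973/4

Partials: r_u = (1, 0, 7*v), r_v = (0, 1, 7*u). As functions of (u, v):
  E = r_u · r_u = 49*v^2 + 1,
  F = r_u · r_v = 49*u*v,
  G = r_v · r_v = 49*u^2 + 1.
Evaluating at (u, v) = (9/2, -3/2): E = 445/4, F = -1323/4, G = 3973/4.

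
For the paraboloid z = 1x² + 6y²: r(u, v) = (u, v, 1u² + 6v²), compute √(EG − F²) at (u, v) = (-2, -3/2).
√(EG − F²)|_{(-2, -3/2)} = sqrt(341)

E = 4*u^2 + 1, F = 24*u*v, G = 144*v^2 + 1; EG − F² = 4*u^2 + 144*v^2 + 1; √(EG − F²) = sqrt(4*u^2 + 144*v^2 + 1). At the given point: sqrt(341).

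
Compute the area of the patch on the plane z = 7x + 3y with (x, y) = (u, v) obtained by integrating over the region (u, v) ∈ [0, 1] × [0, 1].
Area = sqrt(59)

Area = ∫∫ √(EG − F²) du dv with √(EG − F²) = sqrt(59). Integrating over [0, 1] × [0, 1] gives sqrt(59).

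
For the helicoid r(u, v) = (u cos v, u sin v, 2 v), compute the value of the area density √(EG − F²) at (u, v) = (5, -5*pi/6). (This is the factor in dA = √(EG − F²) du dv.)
√(EG − F²)|_{(5, -5*pi/6)} = sqrt(29)

E = 1, F = 0, G = u^2 + 4, so EG − F² = u^2 + 4. Taking the positive square root: √(EG − F²) = sqrt(u^2 + 4). At (u, v) = (5, -5*pi/6): sqrt(29).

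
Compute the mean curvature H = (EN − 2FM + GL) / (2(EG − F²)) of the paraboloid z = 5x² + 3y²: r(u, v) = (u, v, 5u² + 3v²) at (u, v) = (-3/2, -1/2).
H = 728*sqrt(235)/55225

With E = 100*u^2 + 1, F = 60*u*v, G = 36*v^2 + 1, L = 10/sqrt(100*u^2 + 36*v^2 + 1), M = 0, N = 6/sqrt(100*u^2 + 36*v^2 + 1), assemble
  H = (EN − 2FM + GL) / (2(EG − F²)) = 4*(75*u^2 + 45*v^2 + 2)/(100*u^2 + 36*v^2 + 1)^(3/2).
At (u, v) = (-3/2, -1/2): H = 728*sqrt(235)/55225.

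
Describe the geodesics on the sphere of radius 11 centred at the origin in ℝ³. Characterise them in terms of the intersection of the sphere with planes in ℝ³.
Geodesics on the sphere of radius 11 are great circles — circles of radius 11 obtained as the intersection of the sphere with planes through the origin (the centre of the sphere).

A curve α(t) of nonzero constant speed on the sphere of radius 11 is a geodesic iff its acceleration α̈ is everywhere normal to the surface, i.e. parallel to the radial vector α(t). Then d/dt(α × α̇) = α̇ × α̇ + α × α̈ = 0, so α × α̇ is a constant vector n ≠ 0 and α(t) · n = 0 for all t: α lies in the plane through the origin with normal n. The intersection of that plane with the sphere is a circle of radius 11 (a great circle). Conversely, a great circle traversed at constant speed has centripetal acceleration pointing at the origin, hence normal to the sphere, so every great circle is a geodesic.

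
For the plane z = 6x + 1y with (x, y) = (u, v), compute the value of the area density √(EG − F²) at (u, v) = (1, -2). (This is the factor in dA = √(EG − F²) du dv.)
√(EG − F²)|_{(1, -2)} = sqrt(38)

E = 37, F = 6, G = 2, so EG − F² = 38. Taking the positive square root: √(EG − F²) = sqrt(38). At (u, v) = (1, -2): sqrt(38).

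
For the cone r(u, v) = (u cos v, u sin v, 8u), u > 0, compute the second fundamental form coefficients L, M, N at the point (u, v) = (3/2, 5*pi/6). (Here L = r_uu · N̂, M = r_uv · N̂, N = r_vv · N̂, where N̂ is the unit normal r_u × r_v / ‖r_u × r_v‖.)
L = 0;  M = 0;  N = 12*sqrt(65)/65

Compute the unit normal N̂(u, v) = (-8*sqrt(65)*u*cos(v)/(65*Abs(u)), -8*sqrt(65)*u*sin(v)/(65*Abs(u)), sqrt(65)*u/(65*Abs(u))), and the second partials r_uu, r_uv, r_vv. Take dot products:
  L(u, v) = r_uu · N̂ = 0,
  M(u, v) = r_uv · N̂ = 0,
  N(u, v) = r_vv · N̂ = 8*sqrt(65)*u^2/(65*Abs(u)).
Evaluating at (u, v) = (3/2, 5*pi/6):
  L = 0, M = 0, N = 12*sqrt(65)/65.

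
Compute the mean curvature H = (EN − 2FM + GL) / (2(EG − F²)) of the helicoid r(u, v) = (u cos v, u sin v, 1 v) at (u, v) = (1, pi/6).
H = 0

With E = 1, F = 0, G = u^2 + 1, L = 0, M = -1/sqrt(u^2 + 1), N = 0, assemble
  H = (EN − 2FM + GL) / (2(EG − F²)) = 0.
At (u, v) = (1, pi/6): H = 0.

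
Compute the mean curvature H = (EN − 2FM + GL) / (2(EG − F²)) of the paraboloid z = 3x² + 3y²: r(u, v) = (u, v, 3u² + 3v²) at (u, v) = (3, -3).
H = 1950*sqrt(649)/421201

With E = 36*u^2 + 1, F = 36*u*v, G = 36*v^2 + 1, L = 6/sqrt(36*u^2 + 36*v^2 + 1), M = 0, N = 6/sqrt(36*u^2 + 36*v^2 + 1), assemble
  H = (EN − 2FM + GL) / (2(EG − F²)) = 6*(18*u^2 + 18*v^2 + 1)/(36*u^2 + 36*v^2 + 1)^(3/2).
At (u, v) = (3, -3): H = 1950*sqrt(649)/421201.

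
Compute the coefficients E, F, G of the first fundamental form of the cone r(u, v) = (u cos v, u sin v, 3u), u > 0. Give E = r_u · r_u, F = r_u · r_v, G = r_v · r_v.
E = 10;  F = 0;  G = u^2

Compute partials: r_u = (cos(v), sin(v), 3), r_v = (-u*sin(v), u*cos(v), 0). Then
  E = r_u · r_u = 10,
  F = r_u · r_v = 0,
  G = r_v · r_v = u^2.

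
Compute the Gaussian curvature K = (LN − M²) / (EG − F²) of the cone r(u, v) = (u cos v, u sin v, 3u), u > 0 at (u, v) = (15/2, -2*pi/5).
K = 0

Coefficients of the first fundamental form: E = 10, F = 0, G = u^2.
Coefficients of the second fundamental form: L = 0, M = 0, N = 3*sqrt(10)*u^2/(10*Abs(u)).
Assemble K = (LN − M²)/(EG − F²) = 0. At (u, v) = (15/2, -2*pi/5): K = 0.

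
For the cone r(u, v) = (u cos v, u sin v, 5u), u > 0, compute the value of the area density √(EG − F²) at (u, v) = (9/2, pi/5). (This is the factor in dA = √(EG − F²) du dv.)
√(EG − F²)|_{(9/2, pi/5)} = 9*sqrt(26)/2

E = 26, F = 0, G = u^2, so EG − F² = 26*u^2. Taking the positive square root: √(EG − F²) = sqrt(26)*Abs(u). At (u, v) = (9/2, pi/5): 9*sqrt(26)/2.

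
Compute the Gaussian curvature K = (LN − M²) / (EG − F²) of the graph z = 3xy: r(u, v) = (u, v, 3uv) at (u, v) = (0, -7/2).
K = -144/198025

Coefficients of the first fundamental form: E = 9*v^2 + 1, F = 9*u*v, G = 9*u^2 + 1.
Coefficients of the second fundamental form: L = 0, M = 3/sqrt(9*u^2 + 9*v^2 + 1), N = 0.
Assemble K = (LN − M²)/(EG − F²) = -9/(81*u^4 + 162*u^2*v^2 + 18*u^2 + 81*v^4 + 18*v^2 + 1). At (u, v) = (0, -7/2): K = -144/198025.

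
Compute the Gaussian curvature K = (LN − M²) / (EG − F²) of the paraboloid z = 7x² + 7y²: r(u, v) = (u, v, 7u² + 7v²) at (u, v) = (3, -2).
K = 196/6497401

Coefficients of the first fundamental form: E = 196*u^2 + 1, F = 196*u*v, G = 196*v^2 + 1.
Coefficients of the second fundamental form: L = 14/sqrt(196*u^2 + 196*v^2 + 1), M = 0, N = 14/sqrt(196*u^2 + 196*v^2 + 1).
Assemble K = (LN − M²)/(EG − F²) = 196/(38416*u^4 + 76832*u^2*v^2 + 392*u^2 + 38416*v^4 + 392*v^2 + 1). At (u, v) = (3, -2): K = 196/6497401.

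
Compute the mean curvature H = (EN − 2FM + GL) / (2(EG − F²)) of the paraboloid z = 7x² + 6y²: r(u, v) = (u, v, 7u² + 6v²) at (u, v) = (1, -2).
H = 5221*sqrt(773)/597529

With E = 196*u^2 + 1, F = 168*u*v, G = 144*v^2 + 1, L = 14/sqrt(196*u^2 + 144*v^2 + 1), M = 0, N = 12/sqrt(196*u^2 + 144*v^2 + 1), assemble
  H = (EN − 2FM + GL) / (2(EG − F²)) = (1176*u^2 + 1008*v^2 + 13)/(196*u^2 + 144*v^2 + 1)^(3/2).
At (u, v) = (1, -2): H = 5221*sqrt(773)/597529.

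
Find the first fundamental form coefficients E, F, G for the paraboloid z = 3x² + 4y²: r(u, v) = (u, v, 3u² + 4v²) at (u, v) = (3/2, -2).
E = 82;  F = -144;  G = 257

Partials: r_u = (1, 0, 6*u), r_v = (0, 1, 8*v). As functions of (u, v):
  E = r_u · r_u = 36*u^2 + 1,
  F = r_u · r_v = 48*u*v,
  G = r_v · r_v = 64*v^2 + 1.
Evaluating at (u, v) = (3/2, -2): E = 82, F = -144, G = 257.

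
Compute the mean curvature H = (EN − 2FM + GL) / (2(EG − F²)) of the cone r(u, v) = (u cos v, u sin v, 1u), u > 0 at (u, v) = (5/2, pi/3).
H = sqrt(2)/10

With E = 2, F = 0, G = u^2, L = 0, M = 0, N = sqrt(2)*u^2/(2*Abs(u)), assemble
  H = (EN − 2FM + GL) / (2(EG − F²)) = sqrt(2)/(4*Abs(u)).
At (u, v) = (5/2, pi/3): H = sqrt(2)/10.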